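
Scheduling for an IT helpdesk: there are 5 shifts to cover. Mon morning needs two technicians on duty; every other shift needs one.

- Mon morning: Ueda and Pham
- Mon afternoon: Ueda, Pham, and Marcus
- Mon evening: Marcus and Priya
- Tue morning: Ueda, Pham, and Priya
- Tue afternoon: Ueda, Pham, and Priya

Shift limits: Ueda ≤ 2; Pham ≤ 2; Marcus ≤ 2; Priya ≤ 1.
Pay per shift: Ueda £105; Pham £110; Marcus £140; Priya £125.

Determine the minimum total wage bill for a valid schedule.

Mon morning can only be covered by Ueda and Pham, so that assignment is forced.
Picking the cheapest available technician for each shift independently would cost £655, but that ignores the shift limits.
An optimal schedule: Mon morning→Ueda+Pham, Mon afternoon→Ueda, Mon evening→Marcus, Tue morning→Pham, Tue afternoon→Priya.
Total: 105 + 110 + 105 + 140 + 110 + 125 = £695.

£695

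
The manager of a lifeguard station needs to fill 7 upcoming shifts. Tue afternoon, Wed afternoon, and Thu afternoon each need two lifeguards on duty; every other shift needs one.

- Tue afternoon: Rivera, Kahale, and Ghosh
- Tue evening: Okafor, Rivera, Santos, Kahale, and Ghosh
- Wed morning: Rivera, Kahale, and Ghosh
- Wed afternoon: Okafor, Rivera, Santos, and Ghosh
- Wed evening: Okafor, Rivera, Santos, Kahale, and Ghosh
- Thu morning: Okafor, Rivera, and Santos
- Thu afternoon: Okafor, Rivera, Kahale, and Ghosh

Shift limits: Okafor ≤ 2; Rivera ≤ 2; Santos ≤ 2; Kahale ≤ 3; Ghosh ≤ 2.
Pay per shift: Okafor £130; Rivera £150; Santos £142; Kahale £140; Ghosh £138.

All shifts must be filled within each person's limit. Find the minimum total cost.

£1390

Picking the cheapest available lifeguard for each shift independently would cost £1342, but that ignores the shift limits.
An optimal schedule: Tue afternoon→Ghosh+Kahale, Tue evening→Kahale, Wed morning→Ghosh, Wed afternoon→Okafor+Santos, Wed evening→Santos, Thu morning→Okafor, Thu afternoon→Kahale+Rivera.
Total: 138 + 140 + 140 + 138 + 130 + 142 + 142 + 130 + 140 + 150 = £1390.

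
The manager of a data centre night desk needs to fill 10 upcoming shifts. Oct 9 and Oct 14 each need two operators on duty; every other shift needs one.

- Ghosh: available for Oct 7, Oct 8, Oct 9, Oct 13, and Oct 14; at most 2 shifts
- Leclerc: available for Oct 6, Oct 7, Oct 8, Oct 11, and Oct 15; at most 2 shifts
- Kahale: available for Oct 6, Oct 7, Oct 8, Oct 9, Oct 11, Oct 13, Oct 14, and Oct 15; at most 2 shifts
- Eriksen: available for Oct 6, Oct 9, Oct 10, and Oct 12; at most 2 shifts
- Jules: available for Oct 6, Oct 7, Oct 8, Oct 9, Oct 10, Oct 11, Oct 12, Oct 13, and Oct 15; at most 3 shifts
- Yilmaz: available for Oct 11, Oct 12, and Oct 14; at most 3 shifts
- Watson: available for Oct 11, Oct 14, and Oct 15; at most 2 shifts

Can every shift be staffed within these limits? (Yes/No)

One valid schedule: Oct 6→Leclerc, Oct 7→Ghosh, Oct 8→Leclerc, Oct 9→Kahale+Jules, Oct 10→Eriksen, Oct 11→Jules, Oct 12→Eriksen, Oct 13→Ghosh, Oct 14→Yilmaz+Watson, Oct 15→Kahale.
Loads: Ghosh 2/2, Leclerc 2/2, Kahale 2/2, Eriksen 2/2, Jules 2/3, Yilmaz 1/3, Watson 1/2 — all within limits.

Yes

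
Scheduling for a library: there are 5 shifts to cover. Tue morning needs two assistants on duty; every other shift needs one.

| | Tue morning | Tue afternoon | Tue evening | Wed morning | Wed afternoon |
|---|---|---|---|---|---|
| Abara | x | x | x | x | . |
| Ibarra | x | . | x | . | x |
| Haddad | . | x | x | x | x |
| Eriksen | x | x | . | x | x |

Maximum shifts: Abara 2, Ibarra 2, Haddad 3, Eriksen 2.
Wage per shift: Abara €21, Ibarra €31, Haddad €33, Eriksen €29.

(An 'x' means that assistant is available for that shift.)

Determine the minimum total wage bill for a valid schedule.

€162

Picking the cheapest available assistant for each shift independently would cost €142, but that ignores the shift limits.
An optimal schedule: Tue morning→Abara+Eriksen, Tue afternoon→Abara, Tue evening→Ibarra, Wed morning→Eriksen, Wed afternoon→Ibarra.
Total: 21 + 29 + 21 + 31 + 29 + 31 = €162.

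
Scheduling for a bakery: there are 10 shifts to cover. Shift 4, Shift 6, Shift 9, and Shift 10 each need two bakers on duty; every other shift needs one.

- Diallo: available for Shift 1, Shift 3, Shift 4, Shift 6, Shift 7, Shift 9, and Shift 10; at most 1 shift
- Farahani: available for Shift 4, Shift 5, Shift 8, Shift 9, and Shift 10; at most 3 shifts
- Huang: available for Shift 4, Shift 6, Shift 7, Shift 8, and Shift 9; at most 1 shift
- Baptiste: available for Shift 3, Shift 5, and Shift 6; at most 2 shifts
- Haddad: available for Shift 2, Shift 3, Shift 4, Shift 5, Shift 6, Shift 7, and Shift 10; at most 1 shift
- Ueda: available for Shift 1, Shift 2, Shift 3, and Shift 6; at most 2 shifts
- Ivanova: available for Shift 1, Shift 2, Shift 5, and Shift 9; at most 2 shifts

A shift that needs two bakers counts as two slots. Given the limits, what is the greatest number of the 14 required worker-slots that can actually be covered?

12

Total capacity across all bakers is 1+3+1+2+1+2+2 = 12, and 14 slots are needed, so at most 12 can be filled.
An assignment achieving 12: Shift 1→Diallo, Shift 2→Ueda, Shift 3→Baptiste, Shift 4→Farahani, Shift 5→Ivanova, Shift 6→Baptiste+Ueda, Shift 7→Huang, Shift 8→Farahani, Shift 9→Ivanova, Shift 10→Farahani+Haddad.
Loads: Diallo 1/1, Farahani 3/3, Huang 1/1, Baptiste 2/2, Haddad 1/1, Ueda 2/2, Ivanova 2/2.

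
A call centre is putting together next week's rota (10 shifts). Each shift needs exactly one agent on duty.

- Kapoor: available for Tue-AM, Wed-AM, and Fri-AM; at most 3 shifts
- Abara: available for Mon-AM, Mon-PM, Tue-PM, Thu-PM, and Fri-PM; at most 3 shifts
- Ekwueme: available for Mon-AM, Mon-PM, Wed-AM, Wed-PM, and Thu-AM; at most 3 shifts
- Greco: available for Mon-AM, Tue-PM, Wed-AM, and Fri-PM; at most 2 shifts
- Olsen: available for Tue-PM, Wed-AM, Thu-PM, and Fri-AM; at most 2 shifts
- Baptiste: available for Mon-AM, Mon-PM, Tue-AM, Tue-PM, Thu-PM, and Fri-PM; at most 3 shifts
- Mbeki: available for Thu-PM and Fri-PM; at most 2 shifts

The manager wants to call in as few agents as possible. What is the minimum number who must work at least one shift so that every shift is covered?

10 slots to fill and no one can take more than 3, so at least ⌈10/3⌉ = 4 agents are needed.
Kapoor, Abara, Ekwueme, and Greco alone can cover everything: Mon-AM→Ekwueme, Mon-PM→Abara, Tue-AM→Kapoor, Tue-PM→Abara, Wed-AM→Kapoor, Wed-PM→Ekwueme, Thu-AM→Ekwueme, Thu-PM→Abara, Fri-AM→Kapoor, Fri-PM→Greco.

4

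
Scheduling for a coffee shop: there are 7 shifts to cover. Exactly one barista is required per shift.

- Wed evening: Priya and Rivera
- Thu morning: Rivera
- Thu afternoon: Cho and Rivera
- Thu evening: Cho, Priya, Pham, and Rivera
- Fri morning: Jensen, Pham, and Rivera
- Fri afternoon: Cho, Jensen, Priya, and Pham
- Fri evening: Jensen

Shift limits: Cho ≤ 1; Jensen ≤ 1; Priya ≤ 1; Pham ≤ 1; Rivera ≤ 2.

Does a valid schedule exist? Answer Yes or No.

No

Total capacity is 1+1+1+1+2 = 6 but 7 worker-slots are needed — infeasible.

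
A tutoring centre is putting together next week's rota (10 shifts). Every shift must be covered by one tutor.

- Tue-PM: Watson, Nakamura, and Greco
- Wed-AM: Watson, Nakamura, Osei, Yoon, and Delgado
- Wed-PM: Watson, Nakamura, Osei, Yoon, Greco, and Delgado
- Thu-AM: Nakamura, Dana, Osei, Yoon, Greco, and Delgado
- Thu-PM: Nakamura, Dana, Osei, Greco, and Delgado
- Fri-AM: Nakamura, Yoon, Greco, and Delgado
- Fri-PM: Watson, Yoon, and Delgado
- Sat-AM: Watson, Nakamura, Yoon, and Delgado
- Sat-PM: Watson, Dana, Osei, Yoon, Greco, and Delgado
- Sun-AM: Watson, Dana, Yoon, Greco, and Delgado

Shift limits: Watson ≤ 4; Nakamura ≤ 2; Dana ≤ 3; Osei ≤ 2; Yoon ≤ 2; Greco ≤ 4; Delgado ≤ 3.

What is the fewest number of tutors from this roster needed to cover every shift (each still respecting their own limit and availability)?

10 slots to fill and no one can take more than 4, so at least ⌈10/4⌉ = 3 tutors are needed.
Watson, Nakamura, and Greco alone can cover everything: Tue-PM→Greco, Wed-AM→Watson, Wed-PM→Greco, Thu-AM→Nakamura, Thu-PM→Nakamura, Fri-AM→Greco, Fri-PM→Watson, Sat-AM→Watson, Sat-PM→Watson, Sun-AM→Greco.

3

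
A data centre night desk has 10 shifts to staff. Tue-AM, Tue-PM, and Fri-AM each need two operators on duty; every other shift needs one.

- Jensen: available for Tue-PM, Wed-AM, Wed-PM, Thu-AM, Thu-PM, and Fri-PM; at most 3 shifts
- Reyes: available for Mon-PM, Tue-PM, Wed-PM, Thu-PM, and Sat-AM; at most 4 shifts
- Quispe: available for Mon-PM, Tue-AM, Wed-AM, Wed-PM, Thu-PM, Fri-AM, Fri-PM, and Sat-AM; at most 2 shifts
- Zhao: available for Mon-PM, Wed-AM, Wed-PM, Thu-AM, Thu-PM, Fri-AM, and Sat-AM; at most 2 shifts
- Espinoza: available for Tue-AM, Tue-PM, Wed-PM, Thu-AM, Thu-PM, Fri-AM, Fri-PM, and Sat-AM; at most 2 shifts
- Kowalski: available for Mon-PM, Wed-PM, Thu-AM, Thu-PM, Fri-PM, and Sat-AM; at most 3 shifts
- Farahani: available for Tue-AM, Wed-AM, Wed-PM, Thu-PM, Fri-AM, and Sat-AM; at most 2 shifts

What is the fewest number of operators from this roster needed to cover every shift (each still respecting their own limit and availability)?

5

13 slots to fill and no one can take more than 4, so at least ⌈13/4⌉ = 4 operators are needed.
Any 4 operators together have capacity at most 4+3+3+2 = 12 < 13 slots, so 4 can never suffice.
Jensen, Reyes, Quispe, Zhao, and Espinoza alone can cover everything: Mon-PM→Reyes, Tue-AM→Quispe+Espinoza, Tue-PM→Jensen+Reyes, Wed-AM→Jensen, Wed-PM→Reyes, Thu-AM→Jensen, Thu-PM→Zhao, Fri-AM→Quispe+Zhao, Fri-PM→Espinoza, Sat-AM→Reyes.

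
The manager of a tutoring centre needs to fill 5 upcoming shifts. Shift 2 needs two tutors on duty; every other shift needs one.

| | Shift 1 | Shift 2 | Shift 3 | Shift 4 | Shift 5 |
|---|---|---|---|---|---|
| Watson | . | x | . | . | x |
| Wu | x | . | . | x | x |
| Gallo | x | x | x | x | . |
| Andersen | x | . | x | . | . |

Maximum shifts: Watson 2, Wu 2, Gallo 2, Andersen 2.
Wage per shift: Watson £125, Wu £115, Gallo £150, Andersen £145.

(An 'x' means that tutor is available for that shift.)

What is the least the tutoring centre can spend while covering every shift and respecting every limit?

£775

Shift 2 can only be covered by Watson and Gallo, so that assignment is forced.
Picking the cheapest available tutor for each shift independently would cost £765, but that ignores the shift limits.
An optimal schedule: Shift 1→Wu, Shift 2→Watson+Gallo, Shift 3→Andersen, Shift 4→Wu, Shift 5→Watson.
Total: 115 + 125 + 150 + 145 + 115 + 125 = £775.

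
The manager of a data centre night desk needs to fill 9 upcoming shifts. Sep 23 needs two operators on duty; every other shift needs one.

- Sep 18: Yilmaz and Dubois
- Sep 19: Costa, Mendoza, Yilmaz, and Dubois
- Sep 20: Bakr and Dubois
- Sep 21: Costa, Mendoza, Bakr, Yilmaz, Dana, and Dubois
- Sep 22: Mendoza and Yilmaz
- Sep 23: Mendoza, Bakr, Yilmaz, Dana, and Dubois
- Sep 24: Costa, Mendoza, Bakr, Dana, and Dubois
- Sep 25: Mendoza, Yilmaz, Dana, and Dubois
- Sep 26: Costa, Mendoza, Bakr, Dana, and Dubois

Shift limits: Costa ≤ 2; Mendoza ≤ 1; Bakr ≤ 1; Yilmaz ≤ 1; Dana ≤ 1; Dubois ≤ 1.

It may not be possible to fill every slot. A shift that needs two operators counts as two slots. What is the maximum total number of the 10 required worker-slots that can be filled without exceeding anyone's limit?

Total capacity across all operators is 2+1+1+1+1+1 = 7, and 10 slots are needed, so at most 7 can be filled.
An assignment achieving 7: Sep 18→Yilmaz, Sep 19→Costa, Sep 20→Bakr, Sep 22→Mendoza, Sep 23→Dubois, Sep 24→Costa, Sep 25→Dana.
Loads: Costa 2/2, Mendoza 1/1, Bakr 1/1, Yilmaz 1/1, Dana 1/1, Dubois 1/1.

7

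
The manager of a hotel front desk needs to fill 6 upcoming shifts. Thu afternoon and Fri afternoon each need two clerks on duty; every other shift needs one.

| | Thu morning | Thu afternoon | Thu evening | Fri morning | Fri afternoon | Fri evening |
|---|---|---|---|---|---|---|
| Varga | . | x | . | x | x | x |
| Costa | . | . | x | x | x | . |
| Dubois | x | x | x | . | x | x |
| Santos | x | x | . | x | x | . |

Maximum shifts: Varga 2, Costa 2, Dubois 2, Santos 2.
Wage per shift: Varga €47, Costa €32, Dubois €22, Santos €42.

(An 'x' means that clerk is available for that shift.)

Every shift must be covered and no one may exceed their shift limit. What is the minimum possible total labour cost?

Picking the cheapest available clerk for each shift independently would cost €216, but that ignores the shift limits.
An optimal schedule: Thu morning→Dubois, Thu afternoon→Varga+Dubois, Thu evening→Costa, Fri morning→Santos, Fri afternoon→Costa+Santos, Fri evening→Varga.
Total: 22 + 47 + 22 + 32 + 42 + 32 + 42 + 47 = €286.

€286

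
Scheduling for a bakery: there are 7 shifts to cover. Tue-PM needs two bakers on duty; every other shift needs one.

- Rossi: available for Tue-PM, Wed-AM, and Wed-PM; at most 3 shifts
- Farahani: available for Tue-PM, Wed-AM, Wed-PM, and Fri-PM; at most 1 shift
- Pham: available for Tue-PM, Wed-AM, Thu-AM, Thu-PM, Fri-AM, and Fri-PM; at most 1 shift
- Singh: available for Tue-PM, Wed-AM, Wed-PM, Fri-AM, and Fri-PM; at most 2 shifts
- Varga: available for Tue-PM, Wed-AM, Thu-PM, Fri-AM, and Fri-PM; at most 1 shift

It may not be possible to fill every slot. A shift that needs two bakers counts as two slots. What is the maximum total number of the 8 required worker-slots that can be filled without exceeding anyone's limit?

8

Total capacity across all bakers is 3+1+1+2+1 = 8, and 8 slots are needed, so at most 8 can be filled.
An assignment achieving 8: Tue-PM→Rossi+Singh, Wed-AM→Rossi, Wed-PM→Rossi, Thu-AM→Pham, Thu-PM→Varga, Fri-AM→Singh, Fri-PM→Farahani.
Loads: Rossi 3/3, Farahani 1/1, Pham 1/1, Singh 2/2, Varga 1/1.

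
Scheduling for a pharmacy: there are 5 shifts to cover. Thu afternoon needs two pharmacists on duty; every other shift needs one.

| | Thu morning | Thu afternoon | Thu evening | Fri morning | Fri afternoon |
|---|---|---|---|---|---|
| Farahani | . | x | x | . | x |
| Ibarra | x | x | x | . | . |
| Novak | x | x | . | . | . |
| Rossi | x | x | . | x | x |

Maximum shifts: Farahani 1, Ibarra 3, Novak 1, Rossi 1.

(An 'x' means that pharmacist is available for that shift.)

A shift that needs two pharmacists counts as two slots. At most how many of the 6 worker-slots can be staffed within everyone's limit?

6

Total capacity across all pharmacists is 1+3+1+1 = 6, and 6 slots are needed, so at most 6 can be filled.
An assignment achieving 6: Thu morning→Ibarra, Thu afternoon→Ibarra+Novak, Thu evening→Ibarra, Fri morning→Rossi, Fri afternoon→Farahani.
Loads: Farahani 1/1, Ibarra 3/3, Novak 1/1, Rossi 1/1.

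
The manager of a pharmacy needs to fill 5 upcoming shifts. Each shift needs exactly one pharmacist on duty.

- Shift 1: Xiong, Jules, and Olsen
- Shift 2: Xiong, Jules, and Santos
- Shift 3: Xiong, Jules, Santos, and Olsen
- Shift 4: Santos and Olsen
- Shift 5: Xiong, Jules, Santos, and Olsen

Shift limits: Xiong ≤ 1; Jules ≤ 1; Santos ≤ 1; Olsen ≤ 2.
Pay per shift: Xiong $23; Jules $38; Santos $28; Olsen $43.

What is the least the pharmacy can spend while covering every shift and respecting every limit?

$175

Picking the cheapest available pharmacist for each shift independently would cost $120, but that ignores the shift limits.
An optimal schedule: Shift 1→Xiong, Shift 2→Jules, Shift 3→Olsen, Shift 4→Santos, Shift 5→Olsen.
Total: 23 + 38 + 43 + 28 + 43 = $175.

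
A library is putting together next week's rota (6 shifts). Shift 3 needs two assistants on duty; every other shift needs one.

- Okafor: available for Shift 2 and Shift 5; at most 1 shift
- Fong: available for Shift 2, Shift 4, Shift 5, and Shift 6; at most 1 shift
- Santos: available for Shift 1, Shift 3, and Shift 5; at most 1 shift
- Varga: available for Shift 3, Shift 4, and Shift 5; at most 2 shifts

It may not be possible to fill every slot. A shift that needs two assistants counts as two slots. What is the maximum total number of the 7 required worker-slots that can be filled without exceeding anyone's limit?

Total capacity across all assistants is 1+1+1+2 = 5, and 7 slots are needed, so at most 5 can be filled.
An assignment achieving 5: Shift 1→Santos, Shift 2→Okafor, Shift 3→Varga, Shift 4→Varga, Shift 6→Fong.
Loads: Okafor 1/1, Fong 1/1, Santos 1/1, Varga 2/2.

5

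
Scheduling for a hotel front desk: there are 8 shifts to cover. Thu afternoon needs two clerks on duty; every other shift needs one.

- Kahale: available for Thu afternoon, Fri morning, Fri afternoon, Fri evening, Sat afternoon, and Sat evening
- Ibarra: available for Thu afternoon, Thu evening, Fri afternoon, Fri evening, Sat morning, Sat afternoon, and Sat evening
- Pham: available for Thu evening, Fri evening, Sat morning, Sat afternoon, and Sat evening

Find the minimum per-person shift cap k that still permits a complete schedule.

3

With 3 clerks and 9 worker-slots to fill, someone must work at least ⌈9/3⌉ = 3 shifts, so k ≥ 3.
k = 3 works: Thu afternoon→Kahale+Ibarra, Thu evening→Ibarra, Fri morning→Kahale, Fri afternoon→Kahale, Fri evening→Pham, Sat morning→Ibarra, Sat afternoon→Pham, Sat evening→Pham.
Loads: Kahale 3, Ibarra 3, Pham 3 — all ≤ 3.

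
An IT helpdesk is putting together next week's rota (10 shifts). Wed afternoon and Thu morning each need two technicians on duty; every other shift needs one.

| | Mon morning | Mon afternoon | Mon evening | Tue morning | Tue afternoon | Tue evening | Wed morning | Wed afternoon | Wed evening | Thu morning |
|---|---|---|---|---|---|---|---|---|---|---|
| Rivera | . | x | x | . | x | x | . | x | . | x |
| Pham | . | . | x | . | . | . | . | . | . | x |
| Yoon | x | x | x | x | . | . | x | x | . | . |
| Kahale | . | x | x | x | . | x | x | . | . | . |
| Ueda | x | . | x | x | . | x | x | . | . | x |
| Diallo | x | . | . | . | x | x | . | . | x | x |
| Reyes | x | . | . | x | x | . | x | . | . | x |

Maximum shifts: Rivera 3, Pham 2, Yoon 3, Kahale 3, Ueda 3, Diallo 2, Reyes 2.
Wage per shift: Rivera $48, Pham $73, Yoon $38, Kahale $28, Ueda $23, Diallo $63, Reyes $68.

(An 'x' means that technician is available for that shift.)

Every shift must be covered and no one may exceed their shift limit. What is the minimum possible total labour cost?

$436

Wed afternoon can only be covered by Rivera and Yoon, so that assignment is forced.
Wed evening can only be covered by Diallo, so that assignment is forced.
Picking the cheapest available technician for each shift independently would cost $411, but that ignores the shift limits.
An optimal schedule: Mon morning→Ueda, Mon afternoon→Kahale, Mon evening→Yoon, Tue morning→Ueda, Tue afternoon→Rivera, Tue evening→Kahale, Wed morning→Kahale, Wed afternoon→Yoon+Rivera, Wed evening→Diallo, Thu morning→Ueda+Rivera.
Total: 23 + 28 + 38 + 23 + 48 + 28 + 28 + 38 + 48 + 63 + 23 + 48 = $436.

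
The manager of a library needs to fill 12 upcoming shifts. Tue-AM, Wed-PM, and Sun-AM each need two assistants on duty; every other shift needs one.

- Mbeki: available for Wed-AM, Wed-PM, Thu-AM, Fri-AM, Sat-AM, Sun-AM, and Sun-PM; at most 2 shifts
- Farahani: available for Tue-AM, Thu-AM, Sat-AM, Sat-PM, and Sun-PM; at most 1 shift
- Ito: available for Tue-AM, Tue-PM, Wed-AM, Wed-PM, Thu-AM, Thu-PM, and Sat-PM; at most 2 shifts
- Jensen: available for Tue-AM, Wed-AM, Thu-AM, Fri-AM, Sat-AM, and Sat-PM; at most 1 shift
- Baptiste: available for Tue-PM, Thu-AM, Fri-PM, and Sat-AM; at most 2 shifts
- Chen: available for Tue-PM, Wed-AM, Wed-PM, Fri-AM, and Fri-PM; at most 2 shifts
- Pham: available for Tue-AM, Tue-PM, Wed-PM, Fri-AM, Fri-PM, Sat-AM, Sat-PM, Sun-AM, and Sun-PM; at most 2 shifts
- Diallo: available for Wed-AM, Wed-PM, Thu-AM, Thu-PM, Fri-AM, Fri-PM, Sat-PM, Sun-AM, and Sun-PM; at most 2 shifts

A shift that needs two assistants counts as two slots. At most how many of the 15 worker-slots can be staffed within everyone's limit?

14

Total capacity across all assistants is 2+1+2+1+2+2+2+2 = 14, and 15 slots are needed, so at most 14 can be filled.
An assignment achieving 14: Tue-AM→Farahani+Ito, Tue-PM→Baptiste, Wed-AM→Jensen, Wed-PM→Chen+Pham, Thu-AM→Diallo, Thu-PM→Ito, Fri-AM→Chen, Fri-PM→Baptiste, Sat-PM→Diallo, Sun-AM→Mbeki+Pham, Sun-PM→Mbeki.
Loads: Mbeki 2/2, Farahani 1/1, Ito 2/2, Jensen 1/1, Baptiste 2/2, Chen 2/2, Pham 2/2, Diallo 2/2.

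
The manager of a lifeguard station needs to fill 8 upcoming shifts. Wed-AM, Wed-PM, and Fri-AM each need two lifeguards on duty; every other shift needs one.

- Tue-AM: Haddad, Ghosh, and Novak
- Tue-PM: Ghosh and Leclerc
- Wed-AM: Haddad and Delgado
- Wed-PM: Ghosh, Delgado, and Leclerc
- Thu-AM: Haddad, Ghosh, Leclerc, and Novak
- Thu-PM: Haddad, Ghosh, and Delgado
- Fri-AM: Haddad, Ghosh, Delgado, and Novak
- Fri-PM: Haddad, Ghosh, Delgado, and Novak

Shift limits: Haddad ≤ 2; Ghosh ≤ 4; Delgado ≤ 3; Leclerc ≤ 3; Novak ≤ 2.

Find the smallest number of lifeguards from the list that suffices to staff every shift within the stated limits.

4

11 slots to fill and no one can take more than 4, so at least ⌈11/4⌉ = 3 lifeguards are needed.
Any 3 lifeguards together have capacity at most 4+3+3 = 10 < 11 slots, so 3 can never suffice.
Haddad, Ghosh, Delgado, and Leclerc alone can cover everything: Tue-AM→Haddad, Tue-PM→Ghosh, Wed-AM→Haddad+Delgado, Wed-PM→Ghosh+Leclerc, Thu-AM→Leclerc, Thu-PM→Ghosh, Fri-AM→Ghosh+Delgado, Fri-PM→Delgado.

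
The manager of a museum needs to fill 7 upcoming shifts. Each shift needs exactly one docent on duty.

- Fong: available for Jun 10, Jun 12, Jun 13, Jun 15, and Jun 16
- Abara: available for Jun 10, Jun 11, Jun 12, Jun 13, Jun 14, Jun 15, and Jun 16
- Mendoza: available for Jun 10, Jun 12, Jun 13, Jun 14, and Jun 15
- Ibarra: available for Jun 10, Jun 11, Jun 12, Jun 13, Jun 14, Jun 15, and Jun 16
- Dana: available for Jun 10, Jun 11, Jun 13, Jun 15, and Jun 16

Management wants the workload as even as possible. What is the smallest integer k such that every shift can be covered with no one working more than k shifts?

With 5 docents and 7 worker-slots to fill, someone must work at least ⌈7/5⌉ = 2 shifts, so k ≥ 2.
k = 2 works: Jun 10→Mendoza, Jun 11→Abara, Jun 12→Fong, Jun 13→Mendoza, Jun 14→Abara, Jun 15→Ibarra, Jun 16→Fong.
Loads: Fong 2, Abara 2, Mendoza 2, Ibarra 1, Dana 0 — all ≤ 2.

2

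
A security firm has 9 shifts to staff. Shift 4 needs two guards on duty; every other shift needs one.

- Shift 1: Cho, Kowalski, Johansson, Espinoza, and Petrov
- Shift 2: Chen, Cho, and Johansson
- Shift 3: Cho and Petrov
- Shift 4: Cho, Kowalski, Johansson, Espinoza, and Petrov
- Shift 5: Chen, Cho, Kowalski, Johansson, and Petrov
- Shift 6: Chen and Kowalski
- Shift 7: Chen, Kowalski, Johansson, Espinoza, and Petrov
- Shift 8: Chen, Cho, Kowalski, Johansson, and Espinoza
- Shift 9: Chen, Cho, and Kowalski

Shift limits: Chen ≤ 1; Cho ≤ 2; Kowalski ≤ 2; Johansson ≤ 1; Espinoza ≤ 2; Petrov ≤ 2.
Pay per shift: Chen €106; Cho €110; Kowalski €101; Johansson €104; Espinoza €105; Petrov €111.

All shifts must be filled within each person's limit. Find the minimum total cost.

€1064

Picking the cheapest available guard for each shift independently would cost €1025, but that ignores the shift limits.
An optimal schedule: Shift 1→Kowalski, Shift 2→Cho, Shift 3→Cho, Shift 4→Espinoza+Petrov, Shift 5→Johansson, Shift 6→Chen, Shift 7→Petrov, Shift 8→Espinoza, Shift 9→Kowalski.
Total: 101 + 110 + 110 + 105 + 111 + 104 + 106 + 111 + 105 + 101 = €1064.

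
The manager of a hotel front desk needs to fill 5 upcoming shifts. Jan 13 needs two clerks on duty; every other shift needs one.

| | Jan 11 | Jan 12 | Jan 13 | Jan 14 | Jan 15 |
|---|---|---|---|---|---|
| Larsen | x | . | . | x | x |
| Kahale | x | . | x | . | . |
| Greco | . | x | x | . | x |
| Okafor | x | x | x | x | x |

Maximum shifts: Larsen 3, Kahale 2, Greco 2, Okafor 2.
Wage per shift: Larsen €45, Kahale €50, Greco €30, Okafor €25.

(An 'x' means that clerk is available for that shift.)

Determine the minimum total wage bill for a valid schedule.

€200

Picking the cheapest available clerk for each shift independently would cost €155, but that ignores the shift limits.
An optimal schedule: Jan 11→Larsen, Jan 12→Okafor, Jan 13→Okafor+Greco, Jan 14→Larsen, Jan 15→Greco.
Total: 45 + 25 + 25 + 30 + 45 + 30 = €200.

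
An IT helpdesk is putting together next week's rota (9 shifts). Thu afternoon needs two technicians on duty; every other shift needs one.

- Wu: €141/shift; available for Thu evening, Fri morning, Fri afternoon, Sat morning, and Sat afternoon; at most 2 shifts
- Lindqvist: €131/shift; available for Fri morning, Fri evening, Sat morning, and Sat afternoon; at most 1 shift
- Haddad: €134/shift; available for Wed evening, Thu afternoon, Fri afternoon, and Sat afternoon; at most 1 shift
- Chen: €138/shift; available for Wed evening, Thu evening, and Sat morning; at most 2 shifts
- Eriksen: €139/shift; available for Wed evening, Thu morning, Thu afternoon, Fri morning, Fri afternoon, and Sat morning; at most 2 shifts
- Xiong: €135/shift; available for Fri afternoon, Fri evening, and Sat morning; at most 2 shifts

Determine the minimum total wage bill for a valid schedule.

Thu morning can only be covered by Eriksen, so that assignment is forced.
Thu afternoon can only be covered by Haddad and Eriksen, so that assignment is forced.
Picking the cheapest available technician for each shift independently would cost €1342, but that ignores the shift limits.
An optimal schedule: Wed evening→Chen, Thu morning→Eriksen, Thu afternoon→Haddad+Eriksen, Thu evening→Wu, Fri morning→Wu, Fri afternoon→Xiong, Fri evening→Xiong, Sat morning→Chen, Sat afternoon→Lindqvist.
Total: 138 + 139 + 134 + 139 + 141 + 141 + 135 + 135 + 138 + 131 = €1371.

€1371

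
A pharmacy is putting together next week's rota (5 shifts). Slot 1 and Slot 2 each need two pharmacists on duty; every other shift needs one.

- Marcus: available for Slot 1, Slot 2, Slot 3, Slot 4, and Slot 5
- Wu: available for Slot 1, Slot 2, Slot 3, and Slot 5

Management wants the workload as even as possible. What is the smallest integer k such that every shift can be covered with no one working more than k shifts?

With 2 pharmacists and 7 worker-slots to fill, someone must work at least ⌈7/2⌉ = 4 shifts, so k ≥ 4.
k = 4 works: Slot 1→Marcus+Wu, Slot 2→Marcus+Wu, Slot 3→Marcus, Slot 4→Marcus, Slot 5→Wu.
Loads: Marcus 4, Wu 3 — all ≤ 4.

4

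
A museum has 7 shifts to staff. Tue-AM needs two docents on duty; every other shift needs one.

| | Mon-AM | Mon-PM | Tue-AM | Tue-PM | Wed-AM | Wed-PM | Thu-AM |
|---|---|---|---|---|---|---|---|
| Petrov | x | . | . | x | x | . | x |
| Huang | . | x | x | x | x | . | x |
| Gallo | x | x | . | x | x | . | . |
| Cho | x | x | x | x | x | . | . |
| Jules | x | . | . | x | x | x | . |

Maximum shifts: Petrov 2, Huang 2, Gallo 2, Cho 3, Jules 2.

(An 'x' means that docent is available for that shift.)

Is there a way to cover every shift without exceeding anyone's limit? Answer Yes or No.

Tue-AM can only be covered by Huang and Cho, so that assignment is forced.
Wed-PM can only be covered by Jules, so that assignment is forced.
One valid schedule: Mon-AM→Petrov, Mon-PM→Huang, Tue-AM→Huang+Cho, Tue-PM→Gallo, Wed-AM→Gallo, Wed-PM→Jules, Thu-AM→Petrov.
Loads: Petrov 2/2, Huang 2/2, Gallo 2/2, Cho 1/3, Jules 1/2 — all within limits.

Yes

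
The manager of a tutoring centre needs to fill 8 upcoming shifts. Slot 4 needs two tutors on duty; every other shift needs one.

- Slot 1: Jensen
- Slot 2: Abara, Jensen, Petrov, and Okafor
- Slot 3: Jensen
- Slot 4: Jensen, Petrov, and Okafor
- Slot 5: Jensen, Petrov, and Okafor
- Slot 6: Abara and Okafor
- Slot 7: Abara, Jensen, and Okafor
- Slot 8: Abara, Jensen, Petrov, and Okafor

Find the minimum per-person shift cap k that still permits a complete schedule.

With 4 tutors and 9 worker-slots to fill, someone must work at least ⌈9/4⌉ = 3 shifts, so k ≥ 3.
k = 3 works: Slot 1→Jensen, Slot 2→Abara, Slot 3→Jensen, Slot 4→Jensen+Petrov, Slot 5→Petrov, Slot 6→Abara, Slot 7→Abara, Slot 8→Petrov.
Loads: Abara 3, Jensen 3, Petrov 3, Okafor 0 — all ≤ 3.

3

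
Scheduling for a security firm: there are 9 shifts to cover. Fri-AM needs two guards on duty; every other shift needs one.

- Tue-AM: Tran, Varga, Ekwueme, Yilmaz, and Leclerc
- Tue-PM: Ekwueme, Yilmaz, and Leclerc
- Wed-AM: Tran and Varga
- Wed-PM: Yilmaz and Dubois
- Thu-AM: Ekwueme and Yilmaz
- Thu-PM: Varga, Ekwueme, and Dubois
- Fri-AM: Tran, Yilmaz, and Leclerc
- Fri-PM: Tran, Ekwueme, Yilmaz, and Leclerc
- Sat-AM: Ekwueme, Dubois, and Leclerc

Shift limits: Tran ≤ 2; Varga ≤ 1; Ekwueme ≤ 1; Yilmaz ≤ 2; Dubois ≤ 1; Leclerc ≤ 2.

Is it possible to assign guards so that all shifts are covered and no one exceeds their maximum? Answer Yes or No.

No

Total capacity is 2+1+1+2+1+2 = 9 but 10 worker-slots are needed — infeasible.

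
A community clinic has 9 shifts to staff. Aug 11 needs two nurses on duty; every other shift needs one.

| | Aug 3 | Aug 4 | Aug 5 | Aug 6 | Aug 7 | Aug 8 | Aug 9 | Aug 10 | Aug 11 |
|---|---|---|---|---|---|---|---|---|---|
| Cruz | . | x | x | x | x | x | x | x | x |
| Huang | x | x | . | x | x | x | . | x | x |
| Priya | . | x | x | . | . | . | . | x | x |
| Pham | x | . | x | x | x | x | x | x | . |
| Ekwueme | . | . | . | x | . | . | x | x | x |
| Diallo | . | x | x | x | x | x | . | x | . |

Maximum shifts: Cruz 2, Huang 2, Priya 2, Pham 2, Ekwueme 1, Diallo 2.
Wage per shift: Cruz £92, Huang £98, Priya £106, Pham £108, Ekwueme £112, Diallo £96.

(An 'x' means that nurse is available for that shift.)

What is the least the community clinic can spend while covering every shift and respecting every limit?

Picking the cheapest available nurse for each shift independently would cost £932, but that ignores the shift limits.
An optimal schedule: Aug 3→Huang, Aug 4→Cruz, Aug 5→Diallo, Aug 6→Pham, Aug 7→Diallo, Aug 8→Pham, Aug 9→Cruz, Aug 10→Priya, Aug 11→Huang+Priya.
Total: 98 + 92 + 96 + 108 + 96 + 108 + 92 + 106 + 98 + 106 = £1000.

£1000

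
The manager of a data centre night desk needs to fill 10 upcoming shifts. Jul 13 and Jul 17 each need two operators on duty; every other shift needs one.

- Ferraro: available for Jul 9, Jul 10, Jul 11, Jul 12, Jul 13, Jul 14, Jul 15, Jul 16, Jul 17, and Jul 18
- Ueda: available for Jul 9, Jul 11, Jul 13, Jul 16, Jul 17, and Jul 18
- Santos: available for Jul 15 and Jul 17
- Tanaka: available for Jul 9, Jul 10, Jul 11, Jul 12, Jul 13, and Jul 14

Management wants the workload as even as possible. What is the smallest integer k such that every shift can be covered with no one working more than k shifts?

With 4 operators and 12 worker-slots to fill, someone must work at least ⌈12/4⌉ = 3 shifts, so k ≥ 3.
k = 3 is infeasible (exhaustive check).
k = 4 works: Jul 9→Tanaka, Jul 10→Ferraro, Jul 11→Tanaka, Jul 12→Ferraro, Jul 13→Ueda+Tanaka, Jul 14→Ferraro, Jul 15→Ferraro, Jul 16→Ueda, Jul 17→Ueda+Santos, Jul 18→Ueda.
Loads: Ferraro 4, Ueda 4, Santos 1, Tanaka 3 — all ≤ 4.

4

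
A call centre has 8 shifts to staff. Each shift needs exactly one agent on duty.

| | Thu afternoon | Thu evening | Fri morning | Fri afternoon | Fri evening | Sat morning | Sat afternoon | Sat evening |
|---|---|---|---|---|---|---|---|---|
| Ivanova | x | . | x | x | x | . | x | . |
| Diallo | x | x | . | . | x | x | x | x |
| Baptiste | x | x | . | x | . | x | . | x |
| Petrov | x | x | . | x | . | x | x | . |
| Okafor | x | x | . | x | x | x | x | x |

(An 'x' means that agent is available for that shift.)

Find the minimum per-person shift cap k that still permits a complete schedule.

2

With 5 agents and 8 worker-slots to fill, someone must work at least ⌈8/5⌉ = 2 shifts, so k ≥ 2.
k = 2 works: Thu afternoon→Petrov, Thu evening→Diallo, Fri morning→Ivanova, Fri afternoon→Baptiste, Fri evening→Ivanova, Sat morning→Baptiste, Sat afternoon→Petrov, Sat evening→Diallo.
Loads: Ivanova 2, Diallo 2, Baptiste 2, Petrov 2, Okafor 0 — all ≤ 2.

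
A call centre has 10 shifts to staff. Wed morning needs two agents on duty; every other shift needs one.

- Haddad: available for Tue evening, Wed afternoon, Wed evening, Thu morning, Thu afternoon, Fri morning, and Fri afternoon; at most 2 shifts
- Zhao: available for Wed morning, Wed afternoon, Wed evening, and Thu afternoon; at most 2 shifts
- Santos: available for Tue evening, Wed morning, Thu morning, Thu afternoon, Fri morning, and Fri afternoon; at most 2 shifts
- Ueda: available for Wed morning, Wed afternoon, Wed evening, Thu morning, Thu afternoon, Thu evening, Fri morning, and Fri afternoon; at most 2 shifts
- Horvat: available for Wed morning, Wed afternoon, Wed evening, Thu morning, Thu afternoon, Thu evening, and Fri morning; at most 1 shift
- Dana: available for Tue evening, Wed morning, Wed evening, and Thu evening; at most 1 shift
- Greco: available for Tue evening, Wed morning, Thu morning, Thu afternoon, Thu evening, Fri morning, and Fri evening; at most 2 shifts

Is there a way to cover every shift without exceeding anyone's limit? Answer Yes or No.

Yes

Fri evening can only be covered by Greco, so that assignment is forced.
One valid schedule: Tue evening→Haddad, Wed morning→Horvat+Dana, Wed afternoon→Zhao, Wed evening→Zhao, Thu morning→Santos, Thu afternoon→Ueda, Thu evening→Ueda, Fri morning→Santos, Fri afternoon→Haddad, Fri evening→Greco.
Loads: Haddad 2/2, Zhao 2/2, Santos 2/2, Ueda 2/2, Horvat 1/1, Dana 1/1, Greco 1/2 — all within limits.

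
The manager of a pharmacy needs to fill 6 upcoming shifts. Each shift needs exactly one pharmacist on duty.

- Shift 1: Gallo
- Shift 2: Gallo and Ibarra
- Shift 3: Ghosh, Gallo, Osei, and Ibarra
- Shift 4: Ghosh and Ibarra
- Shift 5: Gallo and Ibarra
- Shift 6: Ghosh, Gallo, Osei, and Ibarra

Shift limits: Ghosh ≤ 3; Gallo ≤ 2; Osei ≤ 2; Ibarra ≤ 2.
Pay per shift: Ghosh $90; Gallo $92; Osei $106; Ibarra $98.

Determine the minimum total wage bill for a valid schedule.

$552

Shift 1 can only be covered by Gallo, so that assignment is forced.
Picking the cheapest available pharmacist for each shift independently would cost $546, but that ignores the shift limits.
An optimal schedule: Shift 1→Gallo, Shift 2→Gallo, Shift 3→Ghosh, Shift 4→Ghosh, Shift 5→Ibarra, Shift 6→Ghosh.
Total: 92 + 92 + 90 + 90 + 98 + 90 = $552.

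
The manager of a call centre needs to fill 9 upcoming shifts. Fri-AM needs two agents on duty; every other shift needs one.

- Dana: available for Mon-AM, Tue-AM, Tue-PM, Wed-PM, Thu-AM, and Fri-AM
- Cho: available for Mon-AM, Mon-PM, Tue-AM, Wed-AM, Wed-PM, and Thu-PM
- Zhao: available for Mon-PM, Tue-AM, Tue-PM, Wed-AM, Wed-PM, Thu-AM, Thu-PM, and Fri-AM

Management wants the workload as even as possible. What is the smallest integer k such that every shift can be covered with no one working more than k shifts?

With 3 agents and 10 worker-slots to fill, someone must work at least ⌈10/3⌉ = 4 shifts, so k ≥ 4.
k = 4 works: Mon-AM→Dana, Mon-PM→Cho, Tue-AM→Cho, Tue-PM→Dana, Wed-AM→Cho, Wed-PM→Zhao, Thu-AM→Dana, Thu-PM→Cho, Fri-AM→Dana+Zhao.
Loads: Dana 4, Cho 4, Zhao 2 — all ≤ 4.

4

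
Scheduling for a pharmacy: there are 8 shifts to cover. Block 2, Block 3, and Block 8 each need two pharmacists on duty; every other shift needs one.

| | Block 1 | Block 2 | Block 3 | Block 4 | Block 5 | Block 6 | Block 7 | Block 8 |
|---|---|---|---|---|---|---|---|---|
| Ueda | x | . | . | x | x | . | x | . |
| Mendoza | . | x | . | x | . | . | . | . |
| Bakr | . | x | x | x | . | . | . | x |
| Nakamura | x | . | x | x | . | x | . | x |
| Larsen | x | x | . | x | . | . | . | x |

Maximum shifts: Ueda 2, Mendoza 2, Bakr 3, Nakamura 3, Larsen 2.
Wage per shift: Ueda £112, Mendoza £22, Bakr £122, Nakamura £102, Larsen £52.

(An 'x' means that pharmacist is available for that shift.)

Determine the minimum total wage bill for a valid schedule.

Block 3 can only be covered by Bakr and Nakamura, so that assignment is forced.
Block 5 can only be covered by Ueda, so that assignment is forced.
Block 6 can only be covered by Nakamura, so that assignment is forced.
Picking the cheapest available pharmacist for each shift independently would cost £852, but that ignores the shift limits.
An optimal schedule: Block 1→Larsen, Block 2→Mendoza+Larsen, Block 3→Nakamura+Bakr, Block 4→Mendoza, Block 5→Ueda, Block 6→Nakamura, Block 7→Ueda, Block 8→Nakamura+Bakr.
Total: 52 + 22 + 52 + 102 + 122 + 22 + 112 + 102 + 112 + 102 + 122 = £922.

£922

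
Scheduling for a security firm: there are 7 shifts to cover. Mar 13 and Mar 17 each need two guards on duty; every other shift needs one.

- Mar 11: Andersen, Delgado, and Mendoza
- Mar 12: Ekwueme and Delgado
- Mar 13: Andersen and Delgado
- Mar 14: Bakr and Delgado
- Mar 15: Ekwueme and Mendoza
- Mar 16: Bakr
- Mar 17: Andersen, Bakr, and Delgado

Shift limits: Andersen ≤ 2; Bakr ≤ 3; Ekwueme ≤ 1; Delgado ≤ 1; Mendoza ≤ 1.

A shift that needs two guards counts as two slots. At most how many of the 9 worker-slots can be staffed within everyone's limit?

Total capacity across all guards is 2+3+1+1+1 = 8, and 9 slots are needed, so at most 8 can be filled.
An assignment achieving 8: Mar 11→Andersen, Mar 12→Ekwueme, Mar 13→Andersen+Delgado, Mar 14→Bakr, Mar 15→Mendoza, Mar 16→Bakr, Mar 17→Bakr.
Loads: Andersen 2/2, Bakr 3/3, Ekwueme 1/1, Delgado 1/1, Mendoza 1/1.

8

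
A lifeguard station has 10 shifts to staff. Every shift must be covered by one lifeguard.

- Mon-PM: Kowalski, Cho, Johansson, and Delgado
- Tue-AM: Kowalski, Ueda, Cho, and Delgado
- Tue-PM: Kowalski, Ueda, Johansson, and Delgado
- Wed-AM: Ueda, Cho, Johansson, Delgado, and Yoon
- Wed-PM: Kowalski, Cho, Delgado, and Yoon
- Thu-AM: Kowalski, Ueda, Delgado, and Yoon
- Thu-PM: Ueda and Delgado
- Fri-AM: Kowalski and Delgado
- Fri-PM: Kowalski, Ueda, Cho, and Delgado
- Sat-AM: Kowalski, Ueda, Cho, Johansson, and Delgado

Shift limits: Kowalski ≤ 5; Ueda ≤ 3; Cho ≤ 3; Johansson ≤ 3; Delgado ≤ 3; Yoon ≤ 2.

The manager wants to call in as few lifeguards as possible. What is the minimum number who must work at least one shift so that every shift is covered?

10 slots to fill and no one can take more than 5, so at least ⌈10/5⌉ = 2 lifeguards are needed.
Any 2 lifeguards together have capacity at most 5+3 = 8 < 10 slots, so 2 can never suffice.
Kowalski, Ueda, and Cho alone can cover everything: Mon-PM→Kowalski, Tue-AM→Ueda, Tue-PM→Kowalski, Wed-AM→Ueda, Wed-PM→Kowalski, Thu-AM→Kowalski, Thu-PM→Ueda, Fri-AM→Kowalski, Fri-PM→Cho, Sat-AM→Cho.

3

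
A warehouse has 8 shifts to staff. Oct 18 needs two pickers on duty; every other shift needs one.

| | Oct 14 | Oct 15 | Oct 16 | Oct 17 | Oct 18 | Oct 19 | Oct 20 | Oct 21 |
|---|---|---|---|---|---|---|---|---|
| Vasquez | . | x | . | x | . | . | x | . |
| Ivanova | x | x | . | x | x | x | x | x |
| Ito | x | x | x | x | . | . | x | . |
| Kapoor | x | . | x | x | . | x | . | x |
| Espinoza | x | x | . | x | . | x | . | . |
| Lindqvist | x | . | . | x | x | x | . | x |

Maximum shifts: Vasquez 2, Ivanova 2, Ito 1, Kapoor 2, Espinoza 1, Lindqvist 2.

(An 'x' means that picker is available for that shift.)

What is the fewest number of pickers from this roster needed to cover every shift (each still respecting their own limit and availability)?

5

9 slots to fill and no one can take more than 2, so at least ⌈9/2⌉ = 5 pickers are needed.
Vasquez, Ivanova, Ito, Kapoor, and Lindqvist alone can cover everything: Oct 14→Kapoor, Oct 15→Vasquez, Oct 16→Ito, Oct 17→Lindqvist, Oct 18→Ivanova+Lindqvist, Oct 19→Ivanova, Oct 20→Vasquez, Oct 21→Kapoor.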